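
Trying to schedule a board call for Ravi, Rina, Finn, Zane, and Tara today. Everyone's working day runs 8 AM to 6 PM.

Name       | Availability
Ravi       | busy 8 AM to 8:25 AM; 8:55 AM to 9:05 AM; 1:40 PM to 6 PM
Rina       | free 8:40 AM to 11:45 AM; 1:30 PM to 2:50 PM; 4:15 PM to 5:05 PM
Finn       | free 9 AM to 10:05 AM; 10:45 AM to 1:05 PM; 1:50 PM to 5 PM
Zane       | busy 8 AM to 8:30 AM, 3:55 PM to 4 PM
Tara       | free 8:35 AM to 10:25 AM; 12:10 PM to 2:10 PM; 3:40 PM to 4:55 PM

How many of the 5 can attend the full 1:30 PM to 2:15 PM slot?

Ravi free: 08:25-08:55, 09:05-13:40 (invert busy blocks within the working day).
Rina free: 08:40-11:45, 13:30-14:50, 16:15-17:05.
Finn free: 09:00-10:05, 10:45-13:05, 13:50-17:00.
Zane free: 08:30-15:55, 16:00-18:00 (invert busy blocks within the working day).
Tara free: 08:35-10:25, 12:10-14:10, 15:40-16:55.
Rina and Zane can make the full 13:30-14:15 slot — that's 2.

2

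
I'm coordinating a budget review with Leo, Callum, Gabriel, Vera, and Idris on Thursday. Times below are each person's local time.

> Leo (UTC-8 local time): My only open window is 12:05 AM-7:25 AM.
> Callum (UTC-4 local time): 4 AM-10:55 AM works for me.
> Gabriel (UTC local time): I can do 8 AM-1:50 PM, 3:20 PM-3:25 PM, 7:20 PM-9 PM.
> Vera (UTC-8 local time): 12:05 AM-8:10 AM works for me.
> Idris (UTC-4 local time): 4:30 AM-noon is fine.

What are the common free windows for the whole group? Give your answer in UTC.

08:30-13:50

Leo in UTC: 08:05-15:25 (add 8h to convert from UTC-8).
Callum in UTC: 08:00-14:55 (add 4h to convert from UTC-4).
Gabriel in UTC: 08:00-13:50, 15:20-15:25, 19:20-21:00.
Vera in UTC: 08:05-16:10 (add 8h to convert from UTC-8).
Idris in UTC: 08:30-16:00 (add 4h to convert from UTC-4).
Leo ∩ Callum: 08:05-14:55.
Leo ∩ Callum ∩ Gabriel: 08:05-13:50.
Leo ∩ Callum ∩ Gabriel ∩ Vera: 08:05-13:50.
Leo ∩ Callum ∩ Gabriel ∩ Vera ∩ Idris: 08:30-13:50.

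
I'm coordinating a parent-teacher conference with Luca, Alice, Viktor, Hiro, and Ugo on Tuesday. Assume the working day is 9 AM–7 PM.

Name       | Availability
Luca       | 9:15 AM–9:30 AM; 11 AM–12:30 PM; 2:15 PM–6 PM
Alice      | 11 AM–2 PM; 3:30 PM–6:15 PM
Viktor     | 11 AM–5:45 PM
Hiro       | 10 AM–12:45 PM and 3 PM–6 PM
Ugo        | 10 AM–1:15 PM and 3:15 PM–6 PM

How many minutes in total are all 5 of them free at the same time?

Luca ∩ Alice: 11:00-12:30, 15:30-18:00.
Luca ∩ Alice ∩ Viktor: 11:00-12:30, 15:30-17:45.
Luca ∩ Alice ∩ Viktor ∩ Hiro: 11:00-12:30, 15:30-17:45.
Luca ∩ Alice ∩ Viktor ∩ Hiro ∩ Ugo: 11:00-12:30, 15:30-17:45.
Summing the common windows: 90 + 135 = 225 minutes.

225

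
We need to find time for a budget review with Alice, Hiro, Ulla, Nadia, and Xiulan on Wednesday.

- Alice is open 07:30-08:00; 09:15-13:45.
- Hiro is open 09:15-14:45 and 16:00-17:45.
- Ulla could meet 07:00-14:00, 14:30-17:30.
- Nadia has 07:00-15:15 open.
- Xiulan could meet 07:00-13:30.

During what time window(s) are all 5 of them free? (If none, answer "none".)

09:15-13:30

Alice ∩ Hiro: 09:15-13:45.
Alice ∩ Hiro ∩ Ulla: 09:15-13:45.
Alice ∩ Hiro ∩ Ulla ∩ Nadia: 09:15-13:45.
Alice ∩ Hiro ∩ Ulla ∩ Nadia ∩ Xiulan: 09:15-13:30.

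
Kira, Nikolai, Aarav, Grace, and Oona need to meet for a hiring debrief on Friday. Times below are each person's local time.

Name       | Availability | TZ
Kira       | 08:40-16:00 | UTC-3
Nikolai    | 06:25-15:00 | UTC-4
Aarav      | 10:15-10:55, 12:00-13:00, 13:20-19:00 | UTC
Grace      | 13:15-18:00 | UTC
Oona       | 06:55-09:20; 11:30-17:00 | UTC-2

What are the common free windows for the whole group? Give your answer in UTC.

13:30-18:00

Kira in UTC: 11:40-19:00 (add 3h to convert from UTC-3).
Nikolai in UTC: 10:25-19:00 (add 4h to convert from UTC-4).
Aarav in UTC: 10:15-10:55, 12:00-13:00, 13:20-19:00.
Grace in UTC: 13:15-18:00.
Oona in UTC: 08:55-11:20, 13:30-19:00 (add 2h to convert from UTC-2).
Kira ∩ Nikolai: 11:40-19:00.
Kira ∩ Nikolai ∩ Aarav: 12:00-13:00, 13:20-19:00.
Kira ∩ Nikolai ∩ Aarav ∩ Grace: 13:20-18:00.
Kira ∩ Nikolai ∩ Aarav ∩ Grace ∩ Oona: 13:30-18:00.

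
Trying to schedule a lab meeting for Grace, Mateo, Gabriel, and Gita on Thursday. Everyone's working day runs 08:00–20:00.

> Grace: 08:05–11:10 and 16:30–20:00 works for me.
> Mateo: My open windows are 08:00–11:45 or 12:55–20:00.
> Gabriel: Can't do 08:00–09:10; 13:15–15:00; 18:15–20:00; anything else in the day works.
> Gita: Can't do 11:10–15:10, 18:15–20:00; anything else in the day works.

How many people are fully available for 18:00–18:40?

Grace free: 08:05-11:10, 16:30-20:00.
Mateo free: 08:00-11:45, 12:55-20:00.
Gabriel free: 09:10-13:15, 15:00-18:15 (invert busy blocks within the working day).
Gita free: 08:00-11:10, 15:10-18:15 (invert busy blocks within the working day).
Grace and Mateo can make the full 18:00-18:40 slot — that's 2.

2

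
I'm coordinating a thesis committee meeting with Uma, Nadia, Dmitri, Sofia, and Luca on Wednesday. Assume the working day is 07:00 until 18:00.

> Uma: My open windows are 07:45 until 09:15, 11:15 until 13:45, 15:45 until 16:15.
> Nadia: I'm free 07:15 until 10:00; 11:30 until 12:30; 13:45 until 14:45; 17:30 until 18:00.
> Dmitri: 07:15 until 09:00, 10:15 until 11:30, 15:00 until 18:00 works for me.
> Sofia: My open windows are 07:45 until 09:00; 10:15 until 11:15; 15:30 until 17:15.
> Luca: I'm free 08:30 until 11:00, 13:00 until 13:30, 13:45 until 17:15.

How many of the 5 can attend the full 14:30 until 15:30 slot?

Luca can make the full 14:30-15:30 slot — that's 1.

1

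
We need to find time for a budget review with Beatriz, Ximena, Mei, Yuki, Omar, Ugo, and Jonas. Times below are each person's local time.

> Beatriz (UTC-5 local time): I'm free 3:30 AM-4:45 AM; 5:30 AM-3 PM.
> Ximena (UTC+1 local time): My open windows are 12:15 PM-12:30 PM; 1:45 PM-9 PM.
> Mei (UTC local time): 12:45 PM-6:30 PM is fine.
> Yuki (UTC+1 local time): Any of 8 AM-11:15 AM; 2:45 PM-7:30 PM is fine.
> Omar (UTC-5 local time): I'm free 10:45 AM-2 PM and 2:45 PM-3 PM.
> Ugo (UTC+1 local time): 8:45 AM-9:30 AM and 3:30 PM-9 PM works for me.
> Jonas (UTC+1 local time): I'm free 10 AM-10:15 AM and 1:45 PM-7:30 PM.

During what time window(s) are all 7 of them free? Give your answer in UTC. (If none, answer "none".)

15:45-18:30

Beatriz in UTC: 08:30-09:45, 10:30-20:00 (add 5h to convert from UTC-5).
Ximena in UTC: 11:15-11:30, 12:45-20:00 (subtract 1h to convert from UTC+1).
Mei in UTC: 12:45-18:30.
Yuki in UTC: 07:00-10:15, 13:45-18:30 (subtract 1h to convert from UTC+1).
Omar in UTC: 15:45-19:00, 19:45-20:00 (add 5h to convert from UTC-5).
Ugo in UTC: 07:45-08:30, 14:30-20:00 (subtract 1h to convert from UTC+1).
Jonas in UTC: 09:00-09:15, 12:45-18:30 (subtract 1h to convert from UTC+1).
Beatriz ∩ Ximena: 11:15-11:30, 12:45-20:00.
Beatriz ∩ Ximena ∩ Mei: 12:45-18:30.
Beatriz ∩ Ximena ∩ Mei ∩ Yuki: 13:45-18:30.
Beatriz ∩ Ximena ∩ Mei ∩ Yuki ∩ Omar: 15:45-18:30.
Beatriz ∩ Ximena ∩ Mei ∩ Yuki ∩ Omar ∩ Ugo: 15:45-18:30.
Beatriz ∩ Ximena ∩ Mei ∩ Yuki ∩ Omar ∩ Ugo ∩ Jonas: 15:45-18:30.
So the common availability across everyone is 15:45-18:30.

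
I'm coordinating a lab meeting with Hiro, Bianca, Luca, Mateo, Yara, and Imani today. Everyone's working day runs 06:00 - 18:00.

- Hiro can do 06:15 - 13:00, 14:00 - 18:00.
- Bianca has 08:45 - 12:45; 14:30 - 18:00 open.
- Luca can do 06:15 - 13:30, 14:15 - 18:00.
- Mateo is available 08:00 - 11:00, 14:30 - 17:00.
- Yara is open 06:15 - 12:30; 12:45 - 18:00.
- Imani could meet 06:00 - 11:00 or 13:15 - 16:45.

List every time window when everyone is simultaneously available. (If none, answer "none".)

Hiro ∩ Bianca: 08:45-12:45, 14:30-18:00.
Hiro ∩ Bianca ∩ Luca: 08:45-12:45, 14:30-18:00.
Hiro ∩ Bianca ∩ Luca ∩ Mateo: 08:45-11:00, 14:30-17:00.
Hiro ∩ Bianca ∩ Luca ∩ Mateo ∩ Yara: 08:45-11:00, 14:30-17:00.
Hiro ∩ Bianca ∩ Luca ∩ Mateo ∩ Yara ∩ Imani: 08:45-11:00, 14:30-16:45.

08:45-11:00, 14:30-16:45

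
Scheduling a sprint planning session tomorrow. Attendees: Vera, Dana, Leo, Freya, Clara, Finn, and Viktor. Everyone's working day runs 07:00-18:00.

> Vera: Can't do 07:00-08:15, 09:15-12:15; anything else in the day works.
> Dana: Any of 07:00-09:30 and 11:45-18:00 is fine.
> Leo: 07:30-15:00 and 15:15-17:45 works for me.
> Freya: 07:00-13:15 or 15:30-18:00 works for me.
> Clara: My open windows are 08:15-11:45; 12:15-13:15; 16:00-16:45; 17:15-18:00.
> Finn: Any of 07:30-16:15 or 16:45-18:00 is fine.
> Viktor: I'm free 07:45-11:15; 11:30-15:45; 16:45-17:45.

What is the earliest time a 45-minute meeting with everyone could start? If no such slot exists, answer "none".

08:15

Vera free: 08:15-09:15, 12:15-18:00 (invert busy blocks within the working day).
Dana free: 07:00-09:30, 11:45-18:00.
Leo free: 07:30-15:00, 15:15-17:45.
Freya free: 07:00-13:15, 15:30-18:00.
Clara free: 08:15-11:45, 12:15-13:15, 16:00-16:45, 17:15-18:00.
Finn free: 07:30-16:15, 16:45-18:00.
Viktor free: 07:45-11:15, 11:30-15:45, 16:45-17:45.
Vera ∩ Dana: 08:15-09:15, 12:15-18:00.
Vera ∩ Dana ∩ Leo: 08:15-09:15, 12:15-15:00, 15:15-17:45.
Vera ∩ Dana ∩ Leo ∩ Freya: 08:15-09:15, 12:15-13:15, 15:30-17:45.
Vera ∩ Dana ∩ Leo ∩ Freya ∩ Clara: 08:15-09:15, 12:15-13:15, 16:00-16:45, 17:15-17:45.
Vera ∩ Dana ∩ Leo ∩ Freya ∩ Clara ∩ Finn: 08:15-09:15, 12:15-13:15, 16:00-16:15, 17:15-17:45.
Vera ∩ Dana ∩ Leo ∩ Freya ∩ Clara ∩ Finn ∩ Viktor: 08:15-09:15, 12:15-13:15, 17:15-17:45.
The first common window of at least 45 minutes is 08:15-09:15, so the earliest start is 08:15.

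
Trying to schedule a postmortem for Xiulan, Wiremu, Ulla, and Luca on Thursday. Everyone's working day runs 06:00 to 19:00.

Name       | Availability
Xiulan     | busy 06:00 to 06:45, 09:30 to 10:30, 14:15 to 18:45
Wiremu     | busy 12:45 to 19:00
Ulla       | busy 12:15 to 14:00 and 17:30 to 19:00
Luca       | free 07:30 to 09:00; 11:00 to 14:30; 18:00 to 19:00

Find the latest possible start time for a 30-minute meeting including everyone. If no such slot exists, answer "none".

11:45

Xiulan free: 06:45-09:30, 10:30-14:15, 18:45-19:00 (invert busy blocks within the working day).
Wiremu free: 06:00-12:45 (invert busy blocks within the working day).
Ulla free: 06:00-12:15, 14:00-17:30 (invert busy blocks within the working day).
Luca free: 07:30-09:00, 11:00-14:30, 18:00-19:00.
Xiulan ∩ Wiremu: 06:45-09:30, 10:30-12:45.
Xiulan ∩ Wiremu ∩ Ulla: 06:45-09:30, 10:30-12:15.
Xiulan ∩ Wiremu ∩ Ulla ∩ Luca: 07:30-09:00, 11:00-12:15.
Those are the intersection windows.
The last common window of at least 30 minutes is 11:00-12:15; a 30-minute meeting can start as late as 11:45 and still end by 12:15.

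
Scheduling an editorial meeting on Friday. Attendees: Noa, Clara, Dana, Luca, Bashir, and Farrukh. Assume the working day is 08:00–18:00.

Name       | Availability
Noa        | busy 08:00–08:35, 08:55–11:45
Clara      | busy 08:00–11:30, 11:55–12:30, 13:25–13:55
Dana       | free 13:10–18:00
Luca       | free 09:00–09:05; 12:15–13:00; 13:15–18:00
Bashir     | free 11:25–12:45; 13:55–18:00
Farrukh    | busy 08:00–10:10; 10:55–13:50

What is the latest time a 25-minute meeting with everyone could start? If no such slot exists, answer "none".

17:35

Noa free: 08:35-08:55, 11:45-18:00 (invert busy blocks within the working day).
Clara free: 11:30-11:55, 12:30-13:25, 13:55-18:00 (invert busy blocks within the working day).
Dana free: 13:10-18:00.
Luca free: 09:00-09:05, 12:15-13:00, 13:15-18:00.
Bashir free: 11:25-12:45, 13:55-18:00.
Farrukh free: 10:10-10:55, 13:50-18:00 (invert busy blocks within the working day).
Noa ∩ Clara: 11:45-11:55, 12:30-13:25, 13:55-18:00.
Noa ∩ Clara ∩ Dana: 13:10-13:25, 13:55-18:00.
Noa ∩ Clara ∩ Dana ∩ Luca: 13:15-13:25, 13:55-18:00.
Noa ∩ Clara ∩ Dana ∩ Luca ∩ Bashir: 13:55-18:00.
Noa ∩ Clara ∩ Dana ∩ Luca ∩ Bashir ∩ Farrukh: 13:55-18:00.
So the common availability across everyone is 13:55-18:00.
The last common window of at least 25 minutes is 13:55-18:00; a 25-minute meeting can start as late as 17:35 and still end by 18:00.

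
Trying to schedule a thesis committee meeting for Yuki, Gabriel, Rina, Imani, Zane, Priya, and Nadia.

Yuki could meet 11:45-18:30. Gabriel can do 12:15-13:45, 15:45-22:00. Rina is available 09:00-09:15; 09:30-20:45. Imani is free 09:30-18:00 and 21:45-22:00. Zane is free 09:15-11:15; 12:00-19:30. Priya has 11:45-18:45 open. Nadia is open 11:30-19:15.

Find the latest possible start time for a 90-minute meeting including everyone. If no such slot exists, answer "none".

Yuki ∩ Gabriel: 12:15-13:45, 15:45-18:30.
Yuki ∩ Gabriel ∩ Rina: 12:15-13:45, 15:45-18:30.
Yuki ∩ Gabriel ∩ Rina ∩ Imani: 12:15-13:45, 15:45-18:00.
Yuki ∩ Gabriel ∩ Rina ∩ Imani ∩ Zane: 12:15-13:45, 15:45-18:00.
Yuki ∩ Gabriel ∩ Rina ∩ Imani ∩ Zane ∩ Priya: 12:15-13:45, 15:45-18:00.
Yuki ∩ Gabriel ∩ Rina ∩ Imani ∩ Zane ∩ Priya ∩ Nadia: 12:15-13:45, 15:45-18:00.
So the common availability across everyone is 12:15-13:45, 15:45-18:00.
The last common window of at least 90 minutes is 15:45-18:00; a 90-minute meeting can start as late as 16:30 and still end by 18:00.

16:30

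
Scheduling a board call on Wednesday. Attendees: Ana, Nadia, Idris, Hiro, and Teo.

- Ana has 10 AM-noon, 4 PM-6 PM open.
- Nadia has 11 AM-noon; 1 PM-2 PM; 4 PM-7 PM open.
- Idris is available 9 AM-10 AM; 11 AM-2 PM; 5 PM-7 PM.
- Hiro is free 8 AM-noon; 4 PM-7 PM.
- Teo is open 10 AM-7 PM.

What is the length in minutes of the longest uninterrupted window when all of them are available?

Ana ∩ Nadia: 11:00-12:00, 16:00-18:00.
Ana ∩ Nadia ∩ Idris: 11:00-12:00, 17:00-18:00.
Ana ∩ Nadia ∩ Idris ∩ Hiro: 11:00-12:00, 17:00-18:00.
Ana ∩ Nadia ∩ Idris ∩ Hiro ∩ Teo: 11:00-12:00, 17:00-18:00.
The longest is 11:00-12:00 at 60 minutes.

60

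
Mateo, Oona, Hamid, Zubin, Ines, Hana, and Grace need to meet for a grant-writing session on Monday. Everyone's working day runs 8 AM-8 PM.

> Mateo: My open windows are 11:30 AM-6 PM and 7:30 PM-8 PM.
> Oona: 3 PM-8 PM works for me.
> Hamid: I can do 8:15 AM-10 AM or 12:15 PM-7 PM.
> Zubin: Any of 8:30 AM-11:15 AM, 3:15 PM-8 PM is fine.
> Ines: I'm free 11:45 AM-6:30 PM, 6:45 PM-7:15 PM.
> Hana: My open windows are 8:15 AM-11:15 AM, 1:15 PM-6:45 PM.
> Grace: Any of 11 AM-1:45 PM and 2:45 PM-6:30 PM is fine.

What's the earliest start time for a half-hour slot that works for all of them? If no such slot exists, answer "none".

Mateo ∩ Oona: 15:00-18:00, 19:30-20:00.
Mateo ∩ Oona ∩ Hamid: 15:00-18:00.
Mateo ∩ Oona ∩ Hamid ∩ Zubin: 15:15-18:00.
Mateo ∩ Oona ∩ Hamid ∩ Zubin ∩ Ines: 15:15-18:00.
Mateo ∩ Oona ∩ Hamid ∩ Zubin ∩ Ines ∩ Hana: 15:15-18:00.
Mateo ∩ Oona ∩ Hamid ∩ Zubin ∩ Ines ∩ Hana ∩ Grace: 15:15-18:00.
So the common availability across everyone is 15:15-18:00.
The first common window of at least 30 minutes is 15:15-18:00, so the earliest start is 15:15.

15:15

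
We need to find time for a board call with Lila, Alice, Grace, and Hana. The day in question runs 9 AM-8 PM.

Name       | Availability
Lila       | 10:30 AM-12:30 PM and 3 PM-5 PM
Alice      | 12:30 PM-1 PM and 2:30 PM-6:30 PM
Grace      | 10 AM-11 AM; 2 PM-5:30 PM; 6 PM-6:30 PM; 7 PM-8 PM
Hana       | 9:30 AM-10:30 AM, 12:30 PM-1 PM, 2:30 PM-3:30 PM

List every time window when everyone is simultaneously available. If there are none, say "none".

15:00-15:30

Lila ∩ Alice: 15:00-17:00.
Lila ∩ Alice ∩ Grace: 15:00-17:00.
Lila ∩ Alice ∩ Grace ∩ Hana: 15:00-15:30.
So the common availability across everyone is 15:00-15:30.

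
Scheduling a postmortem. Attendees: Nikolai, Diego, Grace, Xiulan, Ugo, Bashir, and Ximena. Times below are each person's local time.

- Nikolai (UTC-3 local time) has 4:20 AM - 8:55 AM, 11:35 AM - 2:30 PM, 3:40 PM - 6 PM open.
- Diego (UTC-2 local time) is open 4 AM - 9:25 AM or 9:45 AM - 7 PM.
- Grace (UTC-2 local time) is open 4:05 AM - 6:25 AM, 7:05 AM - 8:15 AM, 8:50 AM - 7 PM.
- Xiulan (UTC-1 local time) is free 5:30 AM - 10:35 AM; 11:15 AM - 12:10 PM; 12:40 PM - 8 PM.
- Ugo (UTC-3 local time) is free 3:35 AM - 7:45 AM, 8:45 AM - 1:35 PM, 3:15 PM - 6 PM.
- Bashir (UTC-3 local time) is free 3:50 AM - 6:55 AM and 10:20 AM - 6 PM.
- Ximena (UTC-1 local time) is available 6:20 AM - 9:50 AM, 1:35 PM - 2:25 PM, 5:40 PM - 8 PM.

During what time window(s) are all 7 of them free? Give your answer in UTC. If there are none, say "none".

Nikolai in UTC: 07:20-11:55, 14:35-17:30, 18:40-21:00 (add 3h to convert from UTC-3).
Diego in UTC: 06:00-11:25, 11:45-21:00 (add 2h to convert from UTC-2).
Grace in UTC: 06:05-08:25, 09:05-10:15, 10:50-21:00 (add 2h to convert from UTC-2).
Xiulan in UTC: 06:30-11:35, 12:15-13:10, 13:40-21:00 (add 1h to convert from UTC-1).
Ugo in UTC: 06:35-10:45, 11:45-16:35, 18:15-21:00 (add 3h to convert from UTC-3).
Bashir in UTC: 06:50-09:55, 13:20-21:00 (add 3h to convert from UTC-3).
Ximena in UTC: 07:20-10:50, 14:35-15:25, 18:40-21:00 (add 1h to convert from UTC-1).
Nikolai ∩ Diego: 07:20-11:25, 11:45-11:55, 14:35-17:30, 18:40-21:00.
Nikolai ∩ Diego ∩ Grace: 07:20-08:25, 09:05-10:15, 10:50-11:25, 11:45-11:55, 14:35-17:30, 18:40-21:00.
Nikolai ∩ Diego ∩ Grace ∩ Xiulan: 07:20-08:25, 09:05-10:15, 10:50-11:25, 14:35-17:30, 18:40-21:00.
Nikolai ∩ Diego ∩ Grace ∩ Xiulan ∩ Ugo: 07:20-08:25, 09:05-10:15, 14:35-16:35, 18:40-21:00.
Nikolai ∩ Diego ∩ Grace ∩ Xiulan ∩ Ugo ∩ Bashir: 07:20-08:25, 09:05-09:55, 14:35-16:35, 18:40-21:00.
Nikolai ∩ Diego ∩ Grace ∩ Xiulan ∩ Ugo ∩ Bashir ∩ Ximena: 07:20-08:25, 09:05-09:55, 14:35-15:25, 18:40-21:00.

07:20-08:25, 09:05-09:55, 14:35-15:25, 18:40-21:00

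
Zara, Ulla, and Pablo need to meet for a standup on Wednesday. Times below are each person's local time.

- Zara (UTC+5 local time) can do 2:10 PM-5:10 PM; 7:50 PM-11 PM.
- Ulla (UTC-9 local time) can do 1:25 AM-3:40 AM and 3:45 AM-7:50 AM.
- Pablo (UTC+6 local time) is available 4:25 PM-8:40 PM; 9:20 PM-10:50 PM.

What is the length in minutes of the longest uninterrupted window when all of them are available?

Zara in UTC: 09:10-12:10, 14:50-18:00 (subtract 5h to convert from UTC+5).
Ulla in UTC: 10:25-12:40, 12:45-16:50 (add 9h to convert from UTC-9).
Pablo in UTC: 10:25-14:40, 15:20-16:50 (subtract 6h to convert from UTC+6).
Zara ∩ Ulla: 10:25-12:10, 14:50-16:50.
Zara ∩ Ulla ∩ Pablo: 10:25-12:10, 15:20-16:50.
The longest is 10:25-12:10 at 105 minutes.

105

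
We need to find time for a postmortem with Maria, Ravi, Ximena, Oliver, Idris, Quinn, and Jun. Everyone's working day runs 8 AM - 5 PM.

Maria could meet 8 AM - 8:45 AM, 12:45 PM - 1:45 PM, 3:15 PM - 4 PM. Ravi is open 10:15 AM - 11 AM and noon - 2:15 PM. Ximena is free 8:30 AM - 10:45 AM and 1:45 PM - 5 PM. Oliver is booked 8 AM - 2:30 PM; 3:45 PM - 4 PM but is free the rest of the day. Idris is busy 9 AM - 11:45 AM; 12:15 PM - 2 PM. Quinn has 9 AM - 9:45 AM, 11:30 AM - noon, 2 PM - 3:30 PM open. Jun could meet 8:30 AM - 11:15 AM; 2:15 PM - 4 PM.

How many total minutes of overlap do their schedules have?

0

Maria free: 08:00-08:45, 12:45-13:45, 15:15-16:00.
Ravi free: 10:15-11:00, 12:00-14:15.
Ximena free: 08:30-10:45, 13:45-17:00.
Oliver free: 14:30-15:45, 16:00-17:00 (invert busy blocks within the working day).
Idris free: 08:00-09:00, 11:45-12:15, 14:00-17:00 (invert busy blocks within the working day).
Quinn free: 09:00-09:45, 11:30-12:00, 14:00-15:30.
Jun free: 08:30-11:15, 14:15-16:00.
Maria ∩ Ravi: 12:45-13:45.
Maria ∩ Ravi ∩ Ximena: ∅.
Maria ∩ Ravi ∩ Ximena ∩ Oliver: ∅.
Maria ∩ Ravi ∩ Ximena ∩ Oliver ∩ Idris: ∅.
Maria ∩ Ravi ∩ Ximena ∩ Oliver ∩ Idris ∩ Quinn: ∅.
Maria ∩ Ravi ∩ Ximena ∩ Oliver ∩ Idris ∩ Quinn ∩ Jun: ∅.
There is no time when everyone is free.
There is no common window, so the total is 0 minutes.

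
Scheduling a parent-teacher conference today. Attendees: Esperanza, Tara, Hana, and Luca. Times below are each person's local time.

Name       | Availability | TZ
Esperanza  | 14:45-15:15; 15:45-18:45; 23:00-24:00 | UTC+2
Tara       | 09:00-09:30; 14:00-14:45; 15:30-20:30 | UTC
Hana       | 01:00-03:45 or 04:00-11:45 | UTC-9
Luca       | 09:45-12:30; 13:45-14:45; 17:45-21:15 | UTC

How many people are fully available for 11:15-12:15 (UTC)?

Esperanza in UTC: 12:45-13:15, 13:45-16:45, 21:00-22:00 (subtract 2h to convert from UTC+2).
Tara in UTC: 09:00-09:30, 14:00-14:45, 15:30-20:30.
Hana in UTC: 10:00-12:45, 13:00-20:45 (add 9h to convert from UTC-9).
Luca in UTC: 09:45-12:30, 13:45-14:45, 17:45-21:15.
Hana and Luca can make the full 11:15-12:15 slot — that's 2.

2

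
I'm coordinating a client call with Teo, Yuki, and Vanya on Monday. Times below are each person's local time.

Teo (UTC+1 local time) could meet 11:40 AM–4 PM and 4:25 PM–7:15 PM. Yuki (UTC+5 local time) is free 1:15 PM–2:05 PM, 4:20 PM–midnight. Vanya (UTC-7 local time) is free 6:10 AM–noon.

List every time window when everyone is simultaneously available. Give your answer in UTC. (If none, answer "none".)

Teo in UTC: 10:40-15:00, 15:25-18:15 (subtract 1h to convert from UTC+1).
Yuki in UTC: 08:15-09:05, 11:20-19:00 (subtract 5h to convert from UTC+5).
Vanya in UTC: 13:10-19:00 (add 7h to convert from UTC-7).
Teo ∩ Yuki: 11:20-15:00, 15:25-18:15.
Teo ∩ Yuki ∩ Vanya: 13:10-15:00, 15:25-18:15.

13:10-15:00, 15:25-18:15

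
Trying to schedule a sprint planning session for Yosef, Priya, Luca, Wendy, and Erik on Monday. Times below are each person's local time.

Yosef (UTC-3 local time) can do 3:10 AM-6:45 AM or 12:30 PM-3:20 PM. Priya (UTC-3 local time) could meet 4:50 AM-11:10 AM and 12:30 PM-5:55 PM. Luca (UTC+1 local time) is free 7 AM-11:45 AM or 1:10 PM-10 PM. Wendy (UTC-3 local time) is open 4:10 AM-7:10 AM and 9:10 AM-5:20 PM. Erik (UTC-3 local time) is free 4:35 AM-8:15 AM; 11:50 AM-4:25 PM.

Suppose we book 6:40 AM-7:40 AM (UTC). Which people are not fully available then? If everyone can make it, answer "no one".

Erik, Priya, Wendy

Yosef in UTC: 06:10-09:45, 15:30-18:20 (add 3h to convert from UTC-3).
Priya in UTC: 07:50-14:10, 15:30-20:55 (add 3h to convert from UTC-3).
Luca in UTC: 06:00-10:45, 12:10-21:00 (subtract 1h to convert from UTC+1).
Wendy in UTC: 07:10-10:10, 12:10-20:20 (add 3h to convert from UTC-3).
Erik in UTC: 07:35-11:15, 14:50-19:25 (add 3h to convert from UTC-3).
Yosef: free for 06:40-07:40. Priya: not fully free for 06:40-07:40. Luca: free for 06:40-07:40. Wendy: not fully free for 06:40-07:40. Erik: not fully free for 06:40-07:40.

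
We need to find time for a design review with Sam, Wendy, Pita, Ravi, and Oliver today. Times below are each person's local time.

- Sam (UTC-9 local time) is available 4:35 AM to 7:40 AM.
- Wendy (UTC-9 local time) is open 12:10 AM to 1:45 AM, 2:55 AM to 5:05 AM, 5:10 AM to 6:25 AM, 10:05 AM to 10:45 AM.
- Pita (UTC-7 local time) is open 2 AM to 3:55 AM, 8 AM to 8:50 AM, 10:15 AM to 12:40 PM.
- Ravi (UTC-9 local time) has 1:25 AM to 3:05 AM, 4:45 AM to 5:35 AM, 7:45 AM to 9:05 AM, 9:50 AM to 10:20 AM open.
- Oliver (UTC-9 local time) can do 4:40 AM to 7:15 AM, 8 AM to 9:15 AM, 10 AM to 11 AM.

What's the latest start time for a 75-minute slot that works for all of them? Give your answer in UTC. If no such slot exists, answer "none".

Sam in UTC: 13:35-16:40 (add 9h to convert from UTC-9).
Wendy in UTC: 09:10-10:45, 11:55-14:05, 14:10-15:25, 19:05-19:45 (add 9h to convert from UTC-9).
Pita in UTC: 09:00-10:55, 15:00-15:50, 17:15-19:40 (add 7h to convert from UTC-7).
Ravi in UTC: 10:25-12:05, 13:45-14:35, 16:45-18:05, 18:50-19:20 (add 9h to convert from UTC-9).
Oliver in UTC: 13:40-16:15, 17:00-18:15, 19:00-20:00 (add 9h to convert from UTC-9).
Sam ∩ Wendy: 13:35-14:05, 14:10-15:25.
Sam ∩ Wendy ∩ Pita: 15:00-15:25.
Sam ∩ Wendy ∩ Pita ∩ Ravi: ∅.
Sam ∩ Wendy ∩ Pita ∩ Ravi ∩ Oliver: ∅.
There is no time when everyone is free.
No common window is at least 75 minutes long.

none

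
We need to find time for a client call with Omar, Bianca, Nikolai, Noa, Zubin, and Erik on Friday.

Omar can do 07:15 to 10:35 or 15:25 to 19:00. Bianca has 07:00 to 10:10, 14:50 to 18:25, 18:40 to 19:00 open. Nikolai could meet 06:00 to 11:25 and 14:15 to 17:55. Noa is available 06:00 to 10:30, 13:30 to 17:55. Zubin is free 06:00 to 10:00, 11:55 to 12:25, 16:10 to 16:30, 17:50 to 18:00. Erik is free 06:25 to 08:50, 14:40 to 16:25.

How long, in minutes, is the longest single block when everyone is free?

Omar ∩ Bianca: 07:15-10:10, 15:25-18:25, 18:40-19:00.
Omar ∩ Bianca ∩ Nikolai: 07:15-10:10, 15:25-17:55.
Omar ∩ Bianca ∩ Nikolai ∩ Noa: 07:15-10:10, 15:25-17:55.
Omar ∩ Bianca ∩ Nikolai ∩ Noa ∩ Zubin: 07:15-10:00, 16:10-16:30, 17:50-17:55.
Omar ∩ Bianca ∩ Nikolai ∩ Noa ∩ Zubin ∩ Erik: 07:15-08:50, 16:10-16:25.
So the common availability across everyone is 07:15-08:50, 16:10-16:25.
The longest is 07:15-08:50 at 95 minutes.

95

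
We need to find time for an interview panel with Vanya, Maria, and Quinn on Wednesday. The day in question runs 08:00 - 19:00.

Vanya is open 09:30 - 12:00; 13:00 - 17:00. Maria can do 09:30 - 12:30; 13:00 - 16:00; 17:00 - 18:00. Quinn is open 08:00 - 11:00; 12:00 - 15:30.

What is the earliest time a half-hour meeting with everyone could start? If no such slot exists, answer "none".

09:30

Vanya ∩ Maria: 09:30-12:00, 13:00-16:00.
Vanya ∩ Maria ∩ Quinn: 09:30-11:00, 13:00-15:30.
The first common window of at least 30 minutes is 09:30-11:00, so the earliest start is 09:30.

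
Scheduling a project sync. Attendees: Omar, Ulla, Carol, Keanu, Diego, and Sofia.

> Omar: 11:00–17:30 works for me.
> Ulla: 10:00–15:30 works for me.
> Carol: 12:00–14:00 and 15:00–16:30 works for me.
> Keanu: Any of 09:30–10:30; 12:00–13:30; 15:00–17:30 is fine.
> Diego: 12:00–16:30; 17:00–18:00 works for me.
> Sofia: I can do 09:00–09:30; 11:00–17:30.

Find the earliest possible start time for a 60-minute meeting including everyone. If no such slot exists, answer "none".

12:00

Omar ∩ Ulla: 11:00-15:30.
Omar ∩ Ulla ∩ Carol: 12:00-14:00, 15:00-15:30.
Omar ∩ Ulla ∩ Carol ∩ Keanu: 12:00-13:30, 15:00-15:30.
Omar ∩ Ulla ∩ Carol ∩ Keanu ∩ Diego: 12:00-13:30, 15:00-15:30.
Omar ∩ Ulla ∩ Carol ∩ Keanu ∩ Diego ∩ Sofia: 12:00-13:30, 15:00-15:30.
So the common availability across everyone is 12:00-13:30, 15:00-15:30.
The first common window of at least 60 minutes is 12:00-13:30, so the earliest start is 12:00.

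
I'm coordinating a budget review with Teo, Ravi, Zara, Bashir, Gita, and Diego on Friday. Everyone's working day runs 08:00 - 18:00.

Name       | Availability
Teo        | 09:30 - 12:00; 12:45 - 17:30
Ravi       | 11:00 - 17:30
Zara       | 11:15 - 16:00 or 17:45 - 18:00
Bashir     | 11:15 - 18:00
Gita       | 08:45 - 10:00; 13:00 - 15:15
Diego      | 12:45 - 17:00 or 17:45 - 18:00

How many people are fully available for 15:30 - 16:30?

Teo, Ravi, Bashir, and Diego can make the full 15:30-16:30 slot — that's 4.

4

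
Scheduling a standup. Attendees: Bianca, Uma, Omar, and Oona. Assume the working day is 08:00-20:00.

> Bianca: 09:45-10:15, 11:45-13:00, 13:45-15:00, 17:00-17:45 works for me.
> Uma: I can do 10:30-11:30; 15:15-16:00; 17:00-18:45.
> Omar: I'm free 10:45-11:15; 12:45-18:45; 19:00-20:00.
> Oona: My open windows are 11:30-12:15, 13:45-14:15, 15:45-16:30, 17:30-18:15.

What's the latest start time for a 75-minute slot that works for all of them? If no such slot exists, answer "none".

Bianca ∩ Uma: 17:00-17:45.
Bianca ∩ Uma ∩ Omar: 17:00-17:45.
Bianca ∩ Uma ∩ Omar ∩ Oona: 17:30-17:45.
No common window is at least 75 minutes long.

none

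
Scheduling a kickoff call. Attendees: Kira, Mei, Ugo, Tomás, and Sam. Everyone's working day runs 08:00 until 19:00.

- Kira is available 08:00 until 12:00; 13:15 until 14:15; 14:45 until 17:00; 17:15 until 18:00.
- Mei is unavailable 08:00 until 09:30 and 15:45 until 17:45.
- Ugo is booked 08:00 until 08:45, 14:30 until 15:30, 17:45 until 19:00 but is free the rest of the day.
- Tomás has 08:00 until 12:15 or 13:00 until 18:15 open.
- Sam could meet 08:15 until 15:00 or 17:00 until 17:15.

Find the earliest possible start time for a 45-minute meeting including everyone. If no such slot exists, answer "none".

Kira free: 08:00-12:00, 13:15-14:15, 14:45-17:00, 17:15-18:00.
Mei free: 09:30-15:45, 17:45-19:00 (invert busy blocks within the working day).
Ugo free: 08:45-14:30, 15:30-17:45 (invert busy blocks within the working day).
Tomás free: 08:00-12:15, 13:00-18:15.
Sam free: 08:15-15:00, 17:00-17:15.
Kira ∩ Mei: 09:30-12:00, 13:15-14:15, 14:45-15:45, 17:45-18:00.
Kira ∩ Mei ∩ Ugo: 09:30-12:00, 13:15-14:15, 15:30-15:45.
Kira ∩ Mei ∩ Ugo ∩ Tomás: 09:30-12:00, 13:15-14:15, 15:30-15:45.
Kira ∩ Mei ∩ Ugo ∩ Tomás ∩ Sam: 09:30-12:00, 13:15-14:15.
The first common window of at least 45 minutes is 09:30-12:00, so the earliest start is 09:30.

09:30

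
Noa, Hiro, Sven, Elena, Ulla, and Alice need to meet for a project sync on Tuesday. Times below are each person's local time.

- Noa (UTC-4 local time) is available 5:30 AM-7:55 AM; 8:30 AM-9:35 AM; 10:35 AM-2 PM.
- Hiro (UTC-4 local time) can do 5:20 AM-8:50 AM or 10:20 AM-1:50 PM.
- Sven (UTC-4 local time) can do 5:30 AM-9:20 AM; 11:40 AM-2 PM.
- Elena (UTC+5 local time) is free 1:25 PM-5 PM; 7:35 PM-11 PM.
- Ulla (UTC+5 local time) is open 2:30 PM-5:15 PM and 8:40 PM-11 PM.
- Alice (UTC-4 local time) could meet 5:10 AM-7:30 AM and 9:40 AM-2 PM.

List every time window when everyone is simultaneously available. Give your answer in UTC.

09:30-11:30, 15:40-17:50

Noa in UTC: 09:30-11:55, 12:30-13:35, 14:35-18:00 (add 4h to convert from UTC-4).
Hiro in UTC: 09:20-12:50, 14:20-17:50 (add 4h to convert from UTC-4).
Sven in UTC: 09:30-13:20, 15:40-18:00 (add 4h to convert from UTC-4).
Elena in UTC: 08:25-12:00, 14:35-18:00 (subtract 5h to convert from UTC+5).
Ulla in UTC: 09:30-12:15, 15:40-18:00 (subtract 5h to convert from UTC+5).
Alice in UTC: 09:10-11:30, 13:40-18:00 (add 4h to convert from UTC-4).
Noa ∩ Hiro: 09:30-11:55, 12:30-12:50, 14:35-17:50.
Noa ∩ Hiro ∩ Sven: 09:30-11:55, 12:30-12:50, 15:40-17:50.
Noa ∩ Hiro ∩ Sven ∩ Elena: 09:30-11:55, 15:40-17:50.
Noa ∩ Hiro ∩ Sven ∩ Elena ∩ Ulla: 09:30-11:55, 15:40-17:50.
Noa ∩ Hiro ∩ Sven ∩ Elena ∩ Ulla ∩ Alice: 09:30-11:30, 15:40-17:50.
Those are the intersection windows.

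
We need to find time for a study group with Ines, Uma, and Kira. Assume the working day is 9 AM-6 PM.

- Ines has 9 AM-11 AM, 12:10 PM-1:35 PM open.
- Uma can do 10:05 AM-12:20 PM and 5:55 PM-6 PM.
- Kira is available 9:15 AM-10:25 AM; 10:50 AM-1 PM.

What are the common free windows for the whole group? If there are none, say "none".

Ines ∩ Uma: 10:05-11:00, 12:10-12:20.
Ines ∩ Uma ∩ Kira: 10:05-10:25, 10:50-11:00, 12:10-12:20.
So the common availability across everyone is 10:05-10:25, 10:50-11:00, 12:10-12:20.

10:05-10:25, 10:50-11:00, 12:10-12:20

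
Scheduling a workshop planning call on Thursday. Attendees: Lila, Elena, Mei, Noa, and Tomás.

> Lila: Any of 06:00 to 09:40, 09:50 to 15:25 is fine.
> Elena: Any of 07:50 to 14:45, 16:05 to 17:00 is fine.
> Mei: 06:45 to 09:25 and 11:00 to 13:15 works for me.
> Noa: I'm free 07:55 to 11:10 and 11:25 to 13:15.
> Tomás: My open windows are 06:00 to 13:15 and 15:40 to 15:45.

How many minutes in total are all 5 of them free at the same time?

210

Lila ∩ Elena: 07:50-09:40, 09:50-14:45.
Lila ∩ Elena ∩ Mei: 07:50-09:25, 11:00-13:15.
Lila ∩ Elena ∩ Mei ∩ Noa: 07:55-09:25, 11:00-11:10, 11:25-13:15.
Lila ∩ Elena ∩ Mei ∩ Noa ∩ Tomás: 07:55-09:25, 11:00-11:10, 11:25-13:15.
Summing the common windows: 90 + 10 + 110 = 210 minutes.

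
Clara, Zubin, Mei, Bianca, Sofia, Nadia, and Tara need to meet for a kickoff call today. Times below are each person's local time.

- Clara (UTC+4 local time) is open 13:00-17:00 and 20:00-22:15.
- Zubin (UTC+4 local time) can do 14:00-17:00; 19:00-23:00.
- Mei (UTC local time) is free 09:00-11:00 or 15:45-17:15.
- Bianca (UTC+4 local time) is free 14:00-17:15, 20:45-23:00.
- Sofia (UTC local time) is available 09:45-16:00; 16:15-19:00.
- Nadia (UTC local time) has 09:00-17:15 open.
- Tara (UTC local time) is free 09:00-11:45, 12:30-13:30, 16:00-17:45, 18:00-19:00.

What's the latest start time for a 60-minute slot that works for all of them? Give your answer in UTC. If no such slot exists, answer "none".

10:00

Clara in UTC: 09:00-13:00, 16:00-18:15 (subtract 4h to convert from UTC+4).
Zubin in UTC: 10:00-13:00, 15:00-19:00 (subtract 4h to convert from UTC+4).
Mei in UTC: 09:00-11:00, 15:45-17:15.
Bianca in UTC: 10:00-13:15, 16:45-19:00 (subtract 4h to convert from UTC+4).
Sofia in UTC: 09:45-16:00, 16:15-19:00.
Nadia in UTC: 09:00-17:15.
Tara in UTC: 09:00-11:45, 12:30-13:30, 16:00-17:45, 18:00-19:00.
Clara ∩ Zubin: 10:00-13:00, 16:00-18:15.
Clara ∩ Zubin ∩ Mei: 10:00-11:00, 16:00-17:15.
Clara ∩ Zubin ∩ Mei ∩ Bianca: 10:00-11:00, 16:45-17:15.
Clara ∩ Zubin ∩ Mei ∩ Bianca ∩ Sofia: 10:00-11:00, 16:45-17:15.
Clara ∩ Zubin ∩ Mei ∩ Bianca ∩ Sofia ∩ Nadia: 10:00-11:00, 16:45-17:15.
Clara ∩ Zubin ∩ Mei ∩ Bianca ∩ Sofia ∩ Nadia ∩ Tara: 10:00-11:00, 16:45-17:15.
Those are the intersection windows.
The last common window of at least 60 minutes is 10:00-11:00; a 60-minute meeting can start as late as 10:00 and still end by 11:00.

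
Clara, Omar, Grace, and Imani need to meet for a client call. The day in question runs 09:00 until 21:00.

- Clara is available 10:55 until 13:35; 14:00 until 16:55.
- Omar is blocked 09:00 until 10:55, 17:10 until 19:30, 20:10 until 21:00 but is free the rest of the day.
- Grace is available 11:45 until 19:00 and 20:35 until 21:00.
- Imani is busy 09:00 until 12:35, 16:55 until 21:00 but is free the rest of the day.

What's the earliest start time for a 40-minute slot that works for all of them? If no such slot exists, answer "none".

Clara free: 10:55-13:35, 14:00-16:55.
Omar free: 10:55-17:10, 19:30-20:10 (invert busy blocks within the working day).
Grace free: 11:45-19:00, 20:35-21:00.
Imani free: 12:35-16:55 (invert busy blocks within the working day).
Clara ∩ Omar: 10:55-13:35, 14:00-16:55.
Clara ∩ Omar ∩ Grace: 11:45-13:35, 14:00-16:55.
Clara ∩ Omar ∩ Grace ∩ Imani: 12:35-13:35, 14:00-16:55.
So the common availability across everyone is 12:35-13:35, 14:00-16:55.
The first common window of at least 40 minutes is 12:35-13:35, so the earliest start is 12:35.

12:35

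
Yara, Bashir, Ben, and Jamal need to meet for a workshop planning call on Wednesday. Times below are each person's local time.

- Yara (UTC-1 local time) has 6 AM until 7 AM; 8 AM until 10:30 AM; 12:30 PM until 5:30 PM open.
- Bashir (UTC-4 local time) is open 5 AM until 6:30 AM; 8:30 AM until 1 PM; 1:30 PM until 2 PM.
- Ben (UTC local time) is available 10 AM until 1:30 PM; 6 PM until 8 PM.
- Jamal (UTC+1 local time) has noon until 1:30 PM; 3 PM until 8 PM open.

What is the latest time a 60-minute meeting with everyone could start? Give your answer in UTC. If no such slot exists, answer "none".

none

Yara in UTC: 07:00-08:00, 09:00-11:30, 13:30-18:30 (add 1h to convert from UTC-1).
Bashir in UTC: 09:00-10:30, 12:30-17:00, 17:30-18:00 (add 4h to convert from UTC-4).
Ben in UTC: 10:00-13:30, 18:00-20:00.
Jamal in UTC: 11:00-12:30, 14:00-19:00 (subtract 1h to convert from UTC+1).
Yara ∩ Bashir: 09:00-10:30, 13:30-17:00, 17:30-18:00.
Yara ∩ Bashir ∩ Ben: 10:00-10:30.
Yara ∩ Bashir ∩ Ben ∩ Jamal: ∅.
There is no time when everyone is free.
No common window is at least 60 minutes long.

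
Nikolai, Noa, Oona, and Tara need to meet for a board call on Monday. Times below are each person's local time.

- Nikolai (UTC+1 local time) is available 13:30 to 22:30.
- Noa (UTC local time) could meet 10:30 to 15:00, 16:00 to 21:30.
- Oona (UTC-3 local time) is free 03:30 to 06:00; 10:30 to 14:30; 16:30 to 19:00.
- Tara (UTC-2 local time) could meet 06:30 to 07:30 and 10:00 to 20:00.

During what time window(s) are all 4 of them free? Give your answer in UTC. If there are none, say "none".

Nikolai in UTC: 12:30-21:30 (subtract 1h to convert from UTC+1).
Noa in UTC: 10:30-15:00, 16:00-21:30.
Oona in UTC: 06:30-09:00, 13:30-17:30, 19:30-22:00 (add 3h to convert from UTC-3).
Tara in UTC: 08:30-09:30, 12:00-22:00 (add 2h to convert from UTC-2).
Nikolai ∩ Noa: 12:30-15:00, 16:00-21:30.
Nikolai ∩ Noa ∩ Oona: 13:30-15:00, 16:00-17:30, 19:30-21:30.
Nikolai ∩ Noa ∩ Oona ∩ Tara: 13:30-15:00, 16:00-17:30, 19:30-21:30.
Those are the intersection windows.

13:30-15:00, 16:00-17:30, 19:30-21:30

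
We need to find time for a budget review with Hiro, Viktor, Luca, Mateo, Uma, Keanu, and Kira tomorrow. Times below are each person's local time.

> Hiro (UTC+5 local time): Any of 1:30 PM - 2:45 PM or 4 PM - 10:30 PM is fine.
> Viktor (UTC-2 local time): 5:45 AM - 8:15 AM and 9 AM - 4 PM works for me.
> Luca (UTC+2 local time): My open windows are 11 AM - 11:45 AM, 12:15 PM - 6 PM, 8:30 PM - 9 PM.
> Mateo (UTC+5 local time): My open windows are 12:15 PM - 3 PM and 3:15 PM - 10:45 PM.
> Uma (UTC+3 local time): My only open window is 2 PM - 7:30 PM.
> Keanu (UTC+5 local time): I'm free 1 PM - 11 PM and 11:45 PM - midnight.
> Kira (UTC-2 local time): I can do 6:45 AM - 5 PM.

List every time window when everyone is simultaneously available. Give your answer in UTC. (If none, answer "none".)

Hiro in UTC: 08:30-09:45, 11:00-17:30 (subtract 5h to convert from UTC+5).
Viktor in UTC: 07:45-10:15, 11:00-18:00 (add 2h to convert from UTC-2).
Luca in UTC: 09:00-09:45, 10:15-16:00, 18:30-19:00 (subtract 2h to convert from UTC+2).
Mateo in UTC: 07:15-10:00, 10:15-17:45 (subtract 5h to convert from UTC+5).
Uma in UTC: 11:00-16:30 (subtract 3h to convert from UTC+3).
Keanu in UTC: 08:00-18:00, 18:45-19:00 (subtract 5h to convert from UTC+5).
Kira in UTC: 08:45-19:00 (add 2h to convert from UTC-2).
Hiro ∩ Viktor: 08:30-09:45, 11:00-17:30.
Hiro ∩ Viktor ∩ Luca: 09:00-09:45, 11:00-16:00.
Hiro ∩ Viktor ∩ Luca ∩ Mateo: 09:00-09:45, 11:00-16:00.
Hiro ∩ Viktor ∩ Luca ∩ Mateo ∩ Uma: 11:00-16:00.
Hiro ∩ Viktor ∩ Luca ∩ Mateo ∩ Uma ∩ Keanu: 11:00-16:00.
Hiro ∩ Viktor ∩ Luca ∩ Mateo ∩ Uma ∩ Keanu ∩ Kira: 11:00-16:00.
So the common availability across everyone is 11:00-16:00.

11:00-16:00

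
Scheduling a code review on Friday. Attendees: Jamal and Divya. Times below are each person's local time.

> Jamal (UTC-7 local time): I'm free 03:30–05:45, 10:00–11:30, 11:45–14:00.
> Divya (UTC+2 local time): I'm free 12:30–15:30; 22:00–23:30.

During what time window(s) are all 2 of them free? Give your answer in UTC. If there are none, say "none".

10:30-12:45, 20:00-21:00

Jamal in UTC: 10:30-12:45, 17:00-18:30, 18:45-21:00 (add 7h to convert from UTC-7).
Divya in UTC: 10:30-13:30, 20:00-21:30 (subtract 2h to convert from UTC+2).
Jamal ∩ Divya: 10:30-12:45, 20:00-21:00.
So the common availability across everyone is 10:30-12:45, 20:00-21:00.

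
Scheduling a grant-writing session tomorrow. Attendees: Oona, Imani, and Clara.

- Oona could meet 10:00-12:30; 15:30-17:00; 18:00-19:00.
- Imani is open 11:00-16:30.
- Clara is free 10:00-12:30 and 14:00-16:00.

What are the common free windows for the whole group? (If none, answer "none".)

11:00-12:30, 15:30-16:00

Oona ∩ Imani: 11:00-12:30, 15:30-16:30.
Oona ∩ Imani ∩ Clara: 11:00-12:30, 15:30-16:00.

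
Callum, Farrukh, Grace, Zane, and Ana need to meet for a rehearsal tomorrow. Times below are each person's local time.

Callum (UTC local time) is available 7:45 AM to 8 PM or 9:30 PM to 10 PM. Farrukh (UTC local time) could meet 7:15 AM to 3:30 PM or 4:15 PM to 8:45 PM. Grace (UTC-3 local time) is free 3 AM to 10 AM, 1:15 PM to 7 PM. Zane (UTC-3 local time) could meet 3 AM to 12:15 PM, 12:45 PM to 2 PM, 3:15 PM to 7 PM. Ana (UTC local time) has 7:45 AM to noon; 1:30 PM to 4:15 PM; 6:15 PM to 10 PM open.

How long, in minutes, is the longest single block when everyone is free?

Callum in UTC: 07:45-20:00, 21:30-22:00.
Farrukh in UTC: 07:15-15:30, 16:15-20:45.
Grace in UTC: 06:00-13:00, 16:15-22:00 (add 3h to convert from UTC-3).
Zane in UTC: 06:00-15:15, 15:45-17:00, 18:15-22:00 (add 3h to convert from UTC-3).
Ana in UTC: 07:45-12:00, 13:30-16:15, 18:15-22:00.
Callum ∩ Farrukh: 07:45-15:30, 16:15-20:00.
Callum ∩ Farrukh ∩ Grace: 07:45-13:00, 16:15-20:00.
Callum ∩ Farrukh ∩ Grace ∩ Zane: 07:45-13:00, 16:15-17:00, 18:15-20:00.
Callum ∩ Farrukh ∩ Grace ∩ Zane ∩ Ana: 07:45-12:00, 18:15-20:00.
The longest is 07:45-12:00 at 255 minutes.

255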